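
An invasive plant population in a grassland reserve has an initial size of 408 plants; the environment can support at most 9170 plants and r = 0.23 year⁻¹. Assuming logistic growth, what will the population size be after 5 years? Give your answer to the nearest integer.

1176 plants

A = (K − N₀)/N₀ = (9170 − 408)/408 = 21.475.
N(t) = K/(1 + A·e^(−rt)) = 9170/(1 + 21.475×e^(−0.23×5)).
e^(−1.15) = 0.31664; denominator = 1 + 21.475×0.31664 = 7.7999.
N = 9170/7.7999 = 1175.65.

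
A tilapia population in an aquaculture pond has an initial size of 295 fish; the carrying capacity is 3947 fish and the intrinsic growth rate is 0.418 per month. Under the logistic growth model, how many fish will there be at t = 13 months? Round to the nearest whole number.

3745 fish

A = (K − N₀)/N₀ = (3947 − 295)/295 = 12.38.
N(t) = K/(1 + A·e^(−rt)) = 3947/(1 + 12.38×e^(−0.418×13)).
e^(−5.434) = 0.0043656; denominator = 1 + 12.38×0.0043656 = 1.054.
N = 3947/1.054 = 3744.62.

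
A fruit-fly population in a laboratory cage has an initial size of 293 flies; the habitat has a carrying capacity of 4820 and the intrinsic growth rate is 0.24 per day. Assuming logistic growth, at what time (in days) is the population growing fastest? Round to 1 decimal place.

Logistic growth is fastest at N = K/2 = 2410.
A = (K − N₀)/N₀ = 15.451. Set K/(1 + A·e^(−rt)) = K/2 → A·e^(−rt) = 1.
e^(−0.24t) = 1/15.451 = 0.0647228, so t = ln(15.451)/0.24 = 2.7376/0.24 = 11.407.

11.4 days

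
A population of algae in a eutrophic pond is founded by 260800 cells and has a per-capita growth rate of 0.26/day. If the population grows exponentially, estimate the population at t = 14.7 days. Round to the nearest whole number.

11917388 cells

N(t) = N₀·e^(rt) = 260800 × e^(0.26×14.7) = 260800 × e^3.822.
e^3.822 ≈ 45.696, so N ≈ 260800 × 45.696 = 1.191739×10^7.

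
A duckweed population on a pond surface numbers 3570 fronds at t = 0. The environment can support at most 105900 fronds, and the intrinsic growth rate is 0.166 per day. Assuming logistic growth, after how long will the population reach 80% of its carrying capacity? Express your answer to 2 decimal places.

A = (K − N₀)/N₀ = (105900 − 3570)/3570 = 28.664.
Solve 105900/(1 + 28.664·e^(−0.166t)) = 84720: 1 + 28.664·e^(−0.166t) = 1.25, so e^(−0.166t) = 0.00872178.
−0.166·t = ln(0.00872178) = -4.7419, so t = 4.7419/0.166 = 28.566.

28.57 days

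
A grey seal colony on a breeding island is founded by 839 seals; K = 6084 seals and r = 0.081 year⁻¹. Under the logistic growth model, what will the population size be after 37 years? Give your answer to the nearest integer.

A = (K − N₀)/N₀ = (6084 − 839)/839 = 6.2515.
N(t) = K/(1 + A·e^(−rt)) = 6084/(1 + 6.2515×e^(−0.081×37)).
e^(−2.997) = 0.049937; denominator = 1 + 6.2515×0.049937 = 1.3122.
N = 6084/1.3122 = 4636.56.

4637 seals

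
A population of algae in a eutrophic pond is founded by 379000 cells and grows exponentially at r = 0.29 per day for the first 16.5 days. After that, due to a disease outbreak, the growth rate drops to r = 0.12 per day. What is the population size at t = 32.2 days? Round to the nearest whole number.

298503282 cells

Phase 1: N(16.5) = 379000·e^(0.29×16.5) = 379000·e^4.785 = 4.536682×10^7.
Phase 2 runs for 32.2 − 16.5 = 15.7 days at r = 0.12.
N(32.2) = 4.536682×10^7·e^(0.12×15.7) = 4.536682×10^7·e^1.884 = 2.985033×10^8.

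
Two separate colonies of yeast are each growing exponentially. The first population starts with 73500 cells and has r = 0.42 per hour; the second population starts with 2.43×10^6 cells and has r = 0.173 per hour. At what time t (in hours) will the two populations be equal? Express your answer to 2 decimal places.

14.16 hours

Set 73500·e^(0.42t) = 2.43×10^6·e^(0.173t).
e^((0.42 − 0.173)t) = 2.43×10^6/73500 → e^(0.247·t) = 33.061.
0.247·t = ln(33.061) = 3.4984, so t = 3.4984/0.247 = 14.163.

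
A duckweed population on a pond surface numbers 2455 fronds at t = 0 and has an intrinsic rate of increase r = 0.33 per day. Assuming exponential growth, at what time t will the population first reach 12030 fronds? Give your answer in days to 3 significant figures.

4.82 days

Set N₀·e^(rt) = 12030: e^(0.33·t) = 12030/2455 = 4.9002.
0.33·t = ln(4.9002) = 1.5893, so t = 1.5893/0.33 = 4.816.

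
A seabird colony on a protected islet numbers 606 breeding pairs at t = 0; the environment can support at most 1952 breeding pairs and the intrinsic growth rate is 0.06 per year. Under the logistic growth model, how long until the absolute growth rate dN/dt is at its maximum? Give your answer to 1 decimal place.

13.3 years

Logistic growth is fastest at N = K/2 = 976.
A = (K − N₀)/N₀ = 2.2211. Set K/(1 + A·e^(−rt)) = K/2 → A·e^(−rt) = 1.
e^(−0.06t) = 1/2.2211 = 0.450223, so t = ln(2.2211)/0.06 = 0.79801/0.06 = 13.3.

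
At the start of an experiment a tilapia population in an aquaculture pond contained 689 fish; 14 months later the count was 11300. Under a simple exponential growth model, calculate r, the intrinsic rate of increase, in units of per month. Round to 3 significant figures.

From N(t) = N₀·e^(rt): e^(r·14) = 11300/689 = 16.401.
r·14 = ln(16.401) = 2.7973, so r = 2.7973/14 = 0.19981.

0.200 per month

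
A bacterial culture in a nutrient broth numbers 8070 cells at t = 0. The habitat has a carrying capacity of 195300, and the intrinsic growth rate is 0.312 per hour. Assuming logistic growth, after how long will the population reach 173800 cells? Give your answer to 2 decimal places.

16.78 hours

A = (K − N₀)/N₀ = (195300 − 8070)/8070 = 23.201.
Solve 195300/(1 + 23.201·e^(−0.312t)) = 173800: 1 + 23.201·e^(−0.312t) = 1.1237, so e^(−0.312t) = 0.00533196.
−0.312·t = ln(0.00533196) = -5.234, so t = 5.234/0.312 = 16.776.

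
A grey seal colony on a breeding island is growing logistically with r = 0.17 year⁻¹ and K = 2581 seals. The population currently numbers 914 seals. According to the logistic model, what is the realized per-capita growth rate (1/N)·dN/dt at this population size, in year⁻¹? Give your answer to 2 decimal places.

(1/N)·dN/dt = r(1 − N/K) = 0.17 × (1 − 914/2581).
= 0.17 × 0.64587 = 0.1098.

0.11 per year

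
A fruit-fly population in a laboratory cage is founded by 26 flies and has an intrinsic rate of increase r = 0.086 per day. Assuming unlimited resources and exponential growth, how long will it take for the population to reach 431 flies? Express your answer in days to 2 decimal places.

32.65 days

Set N₀·e^(rt) = 431: e^(0.086·t) = 431/26 = 16.577.
0.086·t = ln(16.577) = 2.808, so t = 2.808/0.086 = 32.651.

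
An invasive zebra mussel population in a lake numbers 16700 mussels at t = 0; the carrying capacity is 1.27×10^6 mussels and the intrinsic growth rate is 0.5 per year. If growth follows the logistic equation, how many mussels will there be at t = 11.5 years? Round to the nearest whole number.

1025135 mussels

A = (K − N₀)/N₀ = (1.27×10^6 − 16700)/16700 = 75.048.
N(t) = K/(1 + A·e^(−rt)) = 1.27×10^6/(1 + 75.048×e^(−0.5×11.5)).
e^(−5.75) = 0.0031828; denominator = 1 + 75.048×0.0031828 = 1.2389.
N = 1.27×10^6/1.2389 = 1.025135×10^6.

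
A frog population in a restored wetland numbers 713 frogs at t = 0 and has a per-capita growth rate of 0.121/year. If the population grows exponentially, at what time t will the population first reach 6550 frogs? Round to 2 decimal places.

18.33 years

Set N₀·e^(rt) = 6550: e^(0.121·t) = 6550/713 = 9.1865.
0.121·t = ln(9.1865) = 2.2177, so t = 2.2177/0.121 = 18.328.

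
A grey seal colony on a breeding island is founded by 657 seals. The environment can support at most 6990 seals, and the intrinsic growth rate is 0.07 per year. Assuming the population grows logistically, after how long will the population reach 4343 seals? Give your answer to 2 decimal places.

39.44 years

A = (K − N₀)/N₀ = (6990 − 657)/657 = 9.6393.
Solve 6990/(1 + 9.6393·e^(−0.07t)) = 4343: 1 + 9.6393·e^(−0.07t) = 1.6095, so e^(−0.07t) = 0.0632295.
−0.07·t = ln(0.0632295) = -2.761, so t = 2.761/0.07 = 39.443.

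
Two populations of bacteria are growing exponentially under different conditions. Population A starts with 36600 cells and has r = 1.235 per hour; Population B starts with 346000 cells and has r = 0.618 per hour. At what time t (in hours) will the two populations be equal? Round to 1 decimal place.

Set 36600·e^(1.235t) = 346000·e^(0.618t).
e^((1.235 − 0.618)t) = 346000/36600 → e^(0.617·t) = 9.4536.
0.617·t = ln(9.4536) = 2.2464, so t = 2.2464/0.617 = 3.6408.

3.6 hours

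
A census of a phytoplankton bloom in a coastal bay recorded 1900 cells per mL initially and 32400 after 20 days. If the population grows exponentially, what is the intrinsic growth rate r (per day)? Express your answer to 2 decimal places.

From N(t) = N₀·e^(rt): e^(r·20) = 32400/1900 = 17.053.
r·20 = ln(17.053) = 2.8363, so r = 2.8363/20 = 0.14182.

0.14 per day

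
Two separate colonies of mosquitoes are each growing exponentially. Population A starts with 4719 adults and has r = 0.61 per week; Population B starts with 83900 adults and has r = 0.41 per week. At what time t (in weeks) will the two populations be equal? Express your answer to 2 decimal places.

14.39 weeks

Set 4719·e^(0.61t) = 83900·e^(0.41t).
e^((0.61 − 0.41)t) = 83900/4719 → e^(0.2·t) = 17.779.
0.2·t = ln(17.779) = 2.878, so t = 2.878/0.2 = 14.39.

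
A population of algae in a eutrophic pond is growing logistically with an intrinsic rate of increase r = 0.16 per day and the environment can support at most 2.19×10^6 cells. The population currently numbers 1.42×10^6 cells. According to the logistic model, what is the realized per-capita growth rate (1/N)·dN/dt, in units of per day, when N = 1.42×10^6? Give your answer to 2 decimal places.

0.06 per day

(1/N)·dN/dt = r(1 − N/K) = 0.16 × (1 − 1.42×10^6/2.19×10^6).
= 0.16 × 0.3516 = 0.056256.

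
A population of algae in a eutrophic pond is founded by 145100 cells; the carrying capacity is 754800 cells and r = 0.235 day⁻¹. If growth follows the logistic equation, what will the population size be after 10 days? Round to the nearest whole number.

538860 cells

A = (K − N₀)/N₀ = (754800 − 145100)/145100 = 4.2019.
N(t) = K/(1 + A·e^(−rt)) = 754800/(1 + 4.2019×e^(−0.235×10)).
e^(−2.35) = 0.095369; denominator = 1 + 4.2019×0.095369 = 1.4007.
N = 754800/1.4007 = 538860.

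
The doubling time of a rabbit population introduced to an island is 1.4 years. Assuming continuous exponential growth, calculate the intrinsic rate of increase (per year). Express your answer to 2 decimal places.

0.50 per year

r = ln(2)/t_d = 0.6931/1.4 = 0.49511.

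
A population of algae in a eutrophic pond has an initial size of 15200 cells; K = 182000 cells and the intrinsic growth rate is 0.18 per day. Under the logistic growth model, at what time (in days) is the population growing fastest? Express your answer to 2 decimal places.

Logistic growth is fastest at N = K/2 = 91000.
A = (K − N₀)/N₀ = 10.974. Set K/(1 + A·e^(−rt)) = K/2 → A·e^(−rt) = 1.
e^(−0.18t) = 1/10.974 = 0.0911271, so t = ln(10.974)/0.18 = 2.3955/0.18 = 13.308.

13.31 days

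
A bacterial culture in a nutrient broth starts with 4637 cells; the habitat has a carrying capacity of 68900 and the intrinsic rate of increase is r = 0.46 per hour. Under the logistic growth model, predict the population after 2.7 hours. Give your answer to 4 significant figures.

A = (K − N₀)/N₀ = (68900 − 4637)/4637 = 13.859.
N(t) = K/(1 + A·e^(−rt)) = 68900/(1 + 13.859×e^(−0.46×2.7)).
e^(−1.242) = 0.28881; denominator = 1 + 13.859×0.28881 = 5.0025.
N = 68900/5.0025 = 13773.1.

13770 cells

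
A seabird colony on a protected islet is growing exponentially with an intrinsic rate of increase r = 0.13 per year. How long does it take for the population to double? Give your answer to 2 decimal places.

5.33 years

Doubling time t_d = ln(2)/r = 0.6931/0.13 = 5.3319.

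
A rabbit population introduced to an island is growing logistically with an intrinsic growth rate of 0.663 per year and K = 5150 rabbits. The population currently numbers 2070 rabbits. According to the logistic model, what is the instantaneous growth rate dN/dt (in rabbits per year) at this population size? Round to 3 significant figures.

dN/dt = rN(1 − N/K) = 0.663 × 2070 × (1 − 2070/5150).
1 − 2070/5150 = 0.59806; dN/dt = 0.663 × 2070 × 0.59806 = 820.78.

821 rabbits per year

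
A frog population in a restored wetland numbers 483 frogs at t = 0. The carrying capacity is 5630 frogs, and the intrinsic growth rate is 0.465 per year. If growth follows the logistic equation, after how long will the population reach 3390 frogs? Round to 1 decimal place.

A = (K − N₀)/N₀ = (5630 − 483)/483 = 10.656.
Solve 5630/(1 + 10.656·e^(−0.465t)) = 3390: 1 + 10.656·e^(−0.465t) = 1.6608, so e^(−0.465t) = 0.0620071.
−0.465·t = ln(0.0620071) = -2.7805, so t = 2.7805/0.465 = 5.9796.

6.0 years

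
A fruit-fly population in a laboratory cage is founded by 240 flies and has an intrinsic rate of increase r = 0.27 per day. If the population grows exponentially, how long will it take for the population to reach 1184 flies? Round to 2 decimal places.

Set N₀·e^(rt) = 1184: e^(0.27·t) = 1184/240 = 4.9333.
0.27·t = ln(4.9333) = 1.596, so t = 1.596/0.27 = 5.9112.

5.91 days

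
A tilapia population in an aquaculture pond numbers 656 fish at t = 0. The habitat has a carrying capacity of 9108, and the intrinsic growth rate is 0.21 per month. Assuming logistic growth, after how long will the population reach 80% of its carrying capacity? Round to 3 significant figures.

A = (K − N₀)/N₀ = (9108 − 656)/656 = 12.884.
Solve 9108/(1 + 12.884·e^(−0.21t)) = 7286.4: 1 + 12.884·e^(−0.21t) = 1.25, so e^(−0.21t) = 0.0194037.
−0.21·t = ln(0.0194037) = -3.9423, so t = 3.9423/0.21 = 18.773.

18.8 months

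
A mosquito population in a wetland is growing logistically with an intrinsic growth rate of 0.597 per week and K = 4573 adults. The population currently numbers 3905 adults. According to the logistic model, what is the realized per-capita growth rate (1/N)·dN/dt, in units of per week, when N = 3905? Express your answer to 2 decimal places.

0.09 per week

(1/N)·dN/dt = r(1 − N/K) = 0.597 × (1 − 3905/4573).
= 0.597 × 0.14607 = 0.087207.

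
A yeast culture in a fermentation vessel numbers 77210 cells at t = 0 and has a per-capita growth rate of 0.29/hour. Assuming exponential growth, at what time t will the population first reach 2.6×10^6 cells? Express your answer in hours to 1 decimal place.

12.1 hours

Set N₀·e^(rt) = 2.6×10^6: e^(0.29·t) = 2.6×10^6/77210 = 33.674.
0.29·t = ln(33.674) = 3.5167, so t = 3.5167/0.29 = 12.127.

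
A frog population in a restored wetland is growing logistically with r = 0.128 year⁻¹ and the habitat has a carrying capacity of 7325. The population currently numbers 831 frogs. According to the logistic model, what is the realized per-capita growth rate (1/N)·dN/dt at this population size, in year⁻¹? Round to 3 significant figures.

(1/N)·dN/dt = r(1 − N/K) = 0.128 × (1 − 831/7325).
= 0.128 × 0.88655 = 0.11348.

0.113 per year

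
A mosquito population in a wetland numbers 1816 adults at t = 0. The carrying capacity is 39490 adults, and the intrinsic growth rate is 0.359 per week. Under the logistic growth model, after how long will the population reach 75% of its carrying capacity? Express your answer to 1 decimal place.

11.5 weeks

A = (K − N₀)/N₀ = (39490 − 1816)/1816 = 20.746.
Solve 39490/(1 + 20.746·e^(−0.359t)) = 29617.5: 1 + 20.746·e^(−0.359t) = 1.3333, so e^(−0.359t) = 0.0160677.
−0.359·t = ln(0.0160677) = -4.1309, so t = 4.1309/0.359 = 11.507.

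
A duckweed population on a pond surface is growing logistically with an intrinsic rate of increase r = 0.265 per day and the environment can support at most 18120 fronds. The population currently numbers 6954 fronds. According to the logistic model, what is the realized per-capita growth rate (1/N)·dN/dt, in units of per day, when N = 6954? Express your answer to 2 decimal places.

0.16 per day

(1/N)·dN/dt = r(1 − N/K) = 0.265 × (1 − 6954/18120).
= 0.265 × 0.61623 = 0.1633.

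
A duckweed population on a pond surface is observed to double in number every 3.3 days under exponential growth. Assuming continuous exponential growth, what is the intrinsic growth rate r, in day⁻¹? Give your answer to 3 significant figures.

r = ln(2)/t_d = 0.6931/3.3 = 0.21004.

0.210 per day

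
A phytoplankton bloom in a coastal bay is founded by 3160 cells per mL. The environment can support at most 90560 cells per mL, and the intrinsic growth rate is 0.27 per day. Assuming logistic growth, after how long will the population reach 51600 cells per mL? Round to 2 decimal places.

A = (K − N₀)/N₀ = (90560 − 3160)/3160 = 27.658.
Solve 90560/(1 + 27.658·e^(−0.27t)) = 51600: 1 + 27.658·e^(−0.27t) = 1.755, so e^(−0.27t) = 0.0272989.
−0.27·t = ln(0.0272989) = -3.6009, so t = 3.6009/0.27 = 13.337.

13.34 days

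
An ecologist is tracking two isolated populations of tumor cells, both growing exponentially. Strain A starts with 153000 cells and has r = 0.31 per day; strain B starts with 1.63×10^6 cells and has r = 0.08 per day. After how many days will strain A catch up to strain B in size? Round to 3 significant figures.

Set 153000·e^(0.31t) = 1.63×10^6·e^(0.08t).
e^((0.31 − 0.08)t) = 1.63×10^6/153000 → e^(0.23·t) = 10.654.
0.23·t = ln(10.654) = 2.3659, so t = 2.3659/0.23 = 10.287.

10.3 days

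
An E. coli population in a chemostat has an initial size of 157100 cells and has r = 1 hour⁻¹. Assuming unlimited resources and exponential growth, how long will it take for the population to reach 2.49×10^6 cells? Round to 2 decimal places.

Set N₀·e^(rt) = 2.49×10^6: e^(1·t) = 2.49×10^6/157100 = 15.85.
1·t = ln(15.85) = 2.7632, so t = 2.7632/1 = 2.7632.

2.76 hours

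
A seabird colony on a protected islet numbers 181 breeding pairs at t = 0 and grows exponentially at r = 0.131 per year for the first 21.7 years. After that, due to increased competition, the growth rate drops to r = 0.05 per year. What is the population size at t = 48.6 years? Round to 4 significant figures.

Phase 1: N(21.7) = 181·e^(0.131×21.7) = 181·e^2.843 = 3106.33.
Phase 2 runs for 48.6 − 21.7 = 26.9 years at r = 0.05.
N(48.6) = 3106.33·e^(0.05×26.9) = 3106.33·e^1.345 = 11922.7.

11920 breeding pairs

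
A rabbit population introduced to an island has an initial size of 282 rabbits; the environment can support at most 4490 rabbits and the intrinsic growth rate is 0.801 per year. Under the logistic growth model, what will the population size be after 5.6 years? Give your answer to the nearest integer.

3844 rabbits

A = (K − N₀)/N₀ = (4490 − 282)/282 = 14.922.
N(t) = K/(1 + A·e^(−rt)) = 4490/(1 + 14.922×e^(−0.801×5.6)).
e^(−4.486) = 0.01127; denominator = 1 + 14.922×0.01127 = 1.1682.
N = 4490/1.1682 = 3843.61.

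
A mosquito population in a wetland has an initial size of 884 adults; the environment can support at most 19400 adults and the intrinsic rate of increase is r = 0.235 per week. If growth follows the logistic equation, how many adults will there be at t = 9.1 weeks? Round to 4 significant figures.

A = (K − N₀)/N₀ = (19400 − 884)/884 = 20.946.
N(t) = K/(1 + A·e^(−rt)) = 19400/(1 + 20.946×e^(−0.235×9.1)).
e^(−2.138) = 0.11783; denominator = 1 + 20.946×0.11783 = 3.4681.
N = 19400/3.4681 = 5593.9.

5594 adults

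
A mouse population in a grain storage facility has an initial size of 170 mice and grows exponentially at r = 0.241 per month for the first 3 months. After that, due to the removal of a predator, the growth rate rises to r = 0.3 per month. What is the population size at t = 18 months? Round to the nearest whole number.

Phase 1: N(3) = 170·e^(0.241×3) = 170·e^0.723 = 350.303.
Phase 2 runs for 18 − 3 = 15 months at r = 0.3.
N(18) = 350.303·e^(0.3×15) = 350.303·e^4.5 = 31533.3.

31533 mice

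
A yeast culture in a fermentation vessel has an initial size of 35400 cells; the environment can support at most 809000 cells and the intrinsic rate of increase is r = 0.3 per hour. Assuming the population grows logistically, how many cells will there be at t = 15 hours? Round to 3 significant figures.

A = (K − N₀)/N₀ = (809000 − 35400)/35400 = 21.853.
N(t) = K/(1 + A·e^(−rt)) = 809000/(1 + 21.853×e^(−0.3×15)).
e^(−4.5) = 0.011109; denominator = 1 + 21.853×0.011109 = 1.2428.
N = 809000/1.2428 = 650967.

651000 cells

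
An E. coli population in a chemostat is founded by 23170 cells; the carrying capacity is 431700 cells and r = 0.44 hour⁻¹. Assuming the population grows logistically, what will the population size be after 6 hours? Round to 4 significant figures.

191200 cells

A = (K − N₀)/N₀ = (431700 − 23170)/23170 = 17.632.
N(t) = K/(1 + A·e^(−rt)) = 431700/(1 + 17.632×e^(−0.44×6)).
e^(−2.64) = 0.071361; denominator = 1 + 17.632×0.071361 = 2.2582.
N = 431700/2.2582 = 191167.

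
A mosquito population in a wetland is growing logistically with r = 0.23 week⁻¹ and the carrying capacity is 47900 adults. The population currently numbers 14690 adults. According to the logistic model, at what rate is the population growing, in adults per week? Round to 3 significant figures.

2340 adults per week

dN/dt = rN(1 − N/K) = 0.23 × 14690 × (1 − 14690/47900).
1 − 14690/47900 = 0.69332; dN/dt = 0.23 × 14690 × 0.69332 = 2342.5.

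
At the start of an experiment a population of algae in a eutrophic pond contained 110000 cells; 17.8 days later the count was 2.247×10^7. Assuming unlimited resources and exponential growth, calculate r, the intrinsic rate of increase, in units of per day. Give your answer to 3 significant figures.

From N(t) = N₀·e^(rt): e^(r·17.8) = 2.247×10^7/110000 = 204.27.
r·17.8 = ln(204.27) = 5.3195, so r = 5.3195/17.8 = 0.29885.

0.299 per day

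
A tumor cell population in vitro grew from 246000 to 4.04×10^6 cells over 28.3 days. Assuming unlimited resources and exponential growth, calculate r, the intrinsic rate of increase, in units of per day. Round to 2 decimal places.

From N(t) = N₀·e^(rt): e^(r·28.3) = 4.04×10^6/246000 = 16.423.
r·28.3 = ln(16.423) = 2.7987, so r = 2.7987/28.3 = 0.098893.

0.10 per day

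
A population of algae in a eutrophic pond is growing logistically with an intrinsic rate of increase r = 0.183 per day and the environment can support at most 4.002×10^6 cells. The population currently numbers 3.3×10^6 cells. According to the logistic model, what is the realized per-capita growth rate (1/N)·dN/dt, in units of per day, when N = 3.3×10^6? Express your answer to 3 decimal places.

0.032 per day

(1/N)·dN/dt = r(1 − N/K) = 0.183 × (1 − 3.3×10^6/4.002×10^6).
= 0.183 × 0.17541 = 0.0321.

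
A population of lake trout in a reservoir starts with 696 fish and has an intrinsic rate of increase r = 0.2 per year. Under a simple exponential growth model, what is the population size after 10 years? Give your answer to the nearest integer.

5143 fish

N(t) = N₀·e^(rt) = 696 × e^(0.2×10) = 696 × e^2.
e^2 ≈ 7.3891, so N ≈ 696 × 7.3891 = 5142.78.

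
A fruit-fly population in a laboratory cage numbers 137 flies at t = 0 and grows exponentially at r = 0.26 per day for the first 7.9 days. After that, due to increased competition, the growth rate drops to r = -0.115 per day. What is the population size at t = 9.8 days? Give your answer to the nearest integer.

Phase 1: N(7.9) = 137·e^(0.26×7.9) = 137·e^2.054 = 1068.47.
Phase 2 runs for 9.8 − 7.9 = 1.9 days at r = -0.115.
N(9.8) = 1068.47·e^(-0.115×1.9) = 1068.47·e^-0.2185 = 858.753.

859 flies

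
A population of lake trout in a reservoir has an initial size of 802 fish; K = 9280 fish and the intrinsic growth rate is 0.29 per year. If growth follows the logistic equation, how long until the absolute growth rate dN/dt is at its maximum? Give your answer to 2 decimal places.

8.13 years

Logistic growth is fastest at N = K/2 = 4640.
A = (K − N₀)/N₀ = 10.571. Set K/(1 + A·e^(−rt)) = K/2 → A·e^(−rt) = 1.
e^(−0.29t) = 1/10.571 = 0.0945978, so t = ln(10.571)/0.29 = 2.3581/0.29 = 8.1315.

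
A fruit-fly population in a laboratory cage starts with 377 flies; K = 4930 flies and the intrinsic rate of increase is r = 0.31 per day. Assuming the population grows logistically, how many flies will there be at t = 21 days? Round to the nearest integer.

4843 flies

A = (K − N₀)/N₀ = (4930 − 377)/377 = 12.077.
N(t) = K/(1 + A·e^(−rt)) = 4930/(1 + 12.077×e^(−0.31×21)).
e^(−6.51) = 0.0014885; denominator = 1 + 12.077×0.0014885 = 1.018.
N = 4930/1.018 = 4842.94.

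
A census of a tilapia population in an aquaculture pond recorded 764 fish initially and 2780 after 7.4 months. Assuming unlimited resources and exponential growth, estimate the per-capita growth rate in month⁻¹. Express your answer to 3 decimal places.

0.175 per month

From N(t) = N₀·e^(rt): e^(r·7.4) = 2780/764 = 3.6387.
r·7.4 = ln(3.6387) = 1.2916, so r = 1.2916/7.4 = 0.17455.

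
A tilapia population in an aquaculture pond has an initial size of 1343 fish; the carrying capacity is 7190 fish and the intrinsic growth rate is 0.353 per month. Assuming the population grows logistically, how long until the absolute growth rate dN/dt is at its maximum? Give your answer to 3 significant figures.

Logistic growth is fastest at N = K/2 = 3595.
A = (K − N₀)/N₀ = 4.3537. Set K/(1 + A·e^(−rt)) = K/2 → A·e^(−rt) = 1.
e^(−0.353t) = 1/4.3537 = 0.22969, so t = ln(4.3537)/0.353 = 1.471/0.353 = 4.1672.

4.17 months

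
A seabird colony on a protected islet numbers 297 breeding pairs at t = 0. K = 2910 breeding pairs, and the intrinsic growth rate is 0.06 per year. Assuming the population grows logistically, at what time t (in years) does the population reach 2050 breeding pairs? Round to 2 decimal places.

A = (K − N₀)/N₀ = (2910 − 297)/297 = 8.798.
Solve 2910/(1 + 8.798·e^(−0.06t)) = 2050: 1 + 8.798·e^(−0.06t) = 1.4195, so e^(−0.06t) = 0.0476828.
−0.06·t = ln(0.0476828) = -3.0432, so t = 3.0432/0.06 = 50.72.

50.72 years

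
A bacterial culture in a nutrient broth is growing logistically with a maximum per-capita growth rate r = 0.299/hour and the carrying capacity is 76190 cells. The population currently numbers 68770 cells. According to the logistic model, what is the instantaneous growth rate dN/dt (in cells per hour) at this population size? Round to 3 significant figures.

dN/dt = rN(1 − N/K) = 0.299 × 68770 × (1 − 68770/76190).
1 − 68770/76190 = 0.097388; dN/dt = 0.299 × 68770 × 0.097388 = 2002.5.

2000 cells per hour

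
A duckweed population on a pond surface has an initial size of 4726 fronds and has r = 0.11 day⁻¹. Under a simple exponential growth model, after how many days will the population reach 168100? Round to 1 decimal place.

Set N₀·e^(rt) = 168100: e^(0.11·t) = 168100/4726 = 35.569.
0.11·t = ln(35.569) = 3.5715, so t = 3.5715/0.11 = 32.468.

32.5 days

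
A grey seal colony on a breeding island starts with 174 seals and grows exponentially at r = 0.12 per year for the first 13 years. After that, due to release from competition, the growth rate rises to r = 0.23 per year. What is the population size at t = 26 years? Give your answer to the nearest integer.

Phase 1: N(13) = 174·e^(0.12×13) = 174·e^1.56 = 828.035.
Phase 2 runs for 26 − 13 = 13 years at r = 0.23.
N(26) = 828.035·e^(0.23×13) = 828.035·e^2.99 = 16466.

16466 seals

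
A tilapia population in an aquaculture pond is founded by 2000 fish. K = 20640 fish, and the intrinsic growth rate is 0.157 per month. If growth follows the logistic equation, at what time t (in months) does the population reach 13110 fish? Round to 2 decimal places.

17.75 months

A = (K − N₀)/N₀ = (20640 − 2000)/2000 = 9.32.
Solve 20640/(1 + 9.32·e^(−0.157t)) = 13110: 1 + 9.32·e^(−0.157t) = 1.5744, so e^(−0.157t) = 0.0616278.
−0.157·t = ln(0.0616278) = -2.7866, so t = 2.7866/0.157 = 17.749.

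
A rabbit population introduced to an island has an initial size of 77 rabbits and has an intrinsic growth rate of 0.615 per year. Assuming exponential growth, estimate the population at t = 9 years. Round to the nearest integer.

N(t) = N₀·e^(rt) = 77 × e^(0.615×9) = 77 × e^5.535.
e^5.535 ≈ 253.41, so N ≈ 77 × 253.41 = 19512.4.

19512 rabbits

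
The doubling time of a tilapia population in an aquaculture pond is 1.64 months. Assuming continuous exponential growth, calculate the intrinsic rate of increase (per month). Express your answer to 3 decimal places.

r = ln(2)/t_d = 0.6931/1.64 = 0.42265.

0.423 per month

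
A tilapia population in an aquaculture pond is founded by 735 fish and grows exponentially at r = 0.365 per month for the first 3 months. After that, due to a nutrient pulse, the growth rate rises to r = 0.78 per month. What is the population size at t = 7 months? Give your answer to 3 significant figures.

Phase 1: N(3) = 735·e^(0.365×3) = 735·e^1.095 = 2197.05.
Phase 2 runs for 7 − 3 = 4 months at r = 0.78.
N(7) = 2197.05·e^(0.78×4) = 2197.05·e^3.12 = 49755.2.

49800 fish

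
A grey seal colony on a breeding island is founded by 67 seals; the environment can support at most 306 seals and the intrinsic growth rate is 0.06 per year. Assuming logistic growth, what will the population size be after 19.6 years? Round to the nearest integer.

146 seals

A = (K − N₀)/N₀ = (306 − 67)/67 = 3.5672.
N(t) = K/(1 + A·e^(−rt)) = 306/(1 + 3.5672×e^(−0.06×19.6)).
e^(−1.176) = 0.30851; denominator = 1 + 3.5672×0.30851 = 2.1005.
N = 306/2.1005 = 145.679.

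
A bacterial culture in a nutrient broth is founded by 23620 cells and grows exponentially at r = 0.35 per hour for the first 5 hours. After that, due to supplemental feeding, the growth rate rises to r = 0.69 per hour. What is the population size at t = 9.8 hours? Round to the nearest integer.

Phase 1: N(5) = 23620·e^(0.35×5) = 23620·e^1.75 = 135924.
Phase 2 runs for 9.8 − 5 = 4.8 hours at r = 0.69.
N(9.8) = 135924·e^(0.69×4.8) = 135924·e^3.312 = 3.72974×10^6.

3729740 cells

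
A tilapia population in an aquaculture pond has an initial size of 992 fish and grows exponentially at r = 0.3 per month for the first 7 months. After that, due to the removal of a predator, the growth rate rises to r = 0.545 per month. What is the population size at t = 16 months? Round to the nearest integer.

Phase 1: N(7) = 992·e^(0.3×7) = 992·e^2.1 = 8100.84.
Phase 2 runs for 16 − 7 = 9 months at r = 0.545.
N(16) = 8100.84·e^(0.545×9) = 8100.84·e^4.905 = 1.093313×10^6.

1093313 fish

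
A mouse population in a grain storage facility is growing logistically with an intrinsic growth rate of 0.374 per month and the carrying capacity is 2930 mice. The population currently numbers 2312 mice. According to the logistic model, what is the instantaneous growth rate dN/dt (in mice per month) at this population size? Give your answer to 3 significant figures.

dN/dt = rN(1 − N/K) = 0.374 × 2312 × (1 − 2312/2930).
1 − 2312/2930 = 0.21092; dN/dt = 0.374 × 2312 × 0.21092 = 182.38.

182 mice per month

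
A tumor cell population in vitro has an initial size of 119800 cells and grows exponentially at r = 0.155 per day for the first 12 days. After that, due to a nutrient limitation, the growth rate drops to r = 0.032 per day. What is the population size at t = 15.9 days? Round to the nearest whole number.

871855 cells

Phase 1: N(12) = 119800·e^(0.155×12) = 119800·e^1.86 = 769564.
Phase 2 runs for 15.9 − 12 = 3.9 days at r = 0.032.
N(15.9) = 769564·e^(0.032×3.9) = 769564·e^0.1248 = 871855.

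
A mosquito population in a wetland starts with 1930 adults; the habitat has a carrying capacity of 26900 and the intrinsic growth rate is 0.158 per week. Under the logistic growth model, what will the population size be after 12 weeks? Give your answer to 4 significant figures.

A = (K − N₀)/N₀ = (26900 − 1930)/1930 = 12.938.
N(t) = K/(1 + A·e^(−rt)) = 26900/(1 + 12.938×e^(−0.158×12)).
e^(−1.896) = 0.15017; denominator = 1 + 12.938×0.15017 = 2.9428.
N = 26900/2.9428 = 9140.8.

9141 adults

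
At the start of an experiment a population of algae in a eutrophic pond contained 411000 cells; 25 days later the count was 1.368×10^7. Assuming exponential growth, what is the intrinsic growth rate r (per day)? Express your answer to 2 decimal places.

0.14 per day

From N(t) = N₀·e^(rt): e^(r·25) = 1.368×10^7/411000 = 33.285.
r·25 = ln(33.285) = 3.5051, so r = 3.5051/25 = 0.1402.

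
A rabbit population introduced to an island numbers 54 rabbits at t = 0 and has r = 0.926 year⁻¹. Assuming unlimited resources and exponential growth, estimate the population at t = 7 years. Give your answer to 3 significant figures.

35300 rabbits

N(t) = N₀·e^(rt) = 54 × e^(0.926×7) = 54 × e^6.482.
e^6.482 ≈ 653.28, so N ≈ 54 × 653.28 = 35276.9.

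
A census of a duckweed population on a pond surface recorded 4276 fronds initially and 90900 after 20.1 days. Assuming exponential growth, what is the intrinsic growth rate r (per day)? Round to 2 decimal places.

0.15 per day

From N(t) = N₀·e^(rt): e^(r·20.1) = 90900/4276 = 21.258.
r·20.1 = ln(21.258) = 3.0567, so r = 3.0567/20.1 = 0.15208.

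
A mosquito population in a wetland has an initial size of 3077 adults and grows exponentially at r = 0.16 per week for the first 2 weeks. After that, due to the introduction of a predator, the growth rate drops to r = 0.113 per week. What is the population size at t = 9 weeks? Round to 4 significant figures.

Phase 1: N(2) = 3077·e^(0.16×2) = 3077·e^0.32 = 4237.42.
Phase 2 runs for 9 − 2 = 7 weeks at r = 0.113.
N(9) = 4237.42·e^(0.113×7) = 4237.42·e^0.791 = 9346.06.

9346 adults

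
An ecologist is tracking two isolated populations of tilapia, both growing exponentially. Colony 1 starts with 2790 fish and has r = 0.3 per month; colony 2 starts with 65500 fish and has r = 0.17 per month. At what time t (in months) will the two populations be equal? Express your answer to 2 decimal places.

Set 2790·e^(0.3t) = 65500·e^(0.17t).
e^((0.3 − 0.17)t) = 65500/2790 → e^(0.13·t) = 23.477.
0.13·t = ln(23.477) = 3.156, so t = 3.156/0.13 = 24.277.

24.28 months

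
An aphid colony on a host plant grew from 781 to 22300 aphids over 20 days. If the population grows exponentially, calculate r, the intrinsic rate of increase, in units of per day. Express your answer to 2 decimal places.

0.17 per day

From N(t) = N₀·e^(rt): e^(r·20) = 22300/781 = 28.553.
r·20 = ln(28.553) = 3.3518, so r = 3.3518/20 = 0.16759.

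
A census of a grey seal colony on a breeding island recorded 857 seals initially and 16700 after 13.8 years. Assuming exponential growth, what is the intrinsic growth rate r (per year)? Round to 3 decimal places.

From N(t) = N₀·e^(rt): e^(r·13.8) = 16700/857 = 19.487.
r·13.8 = ln(19.487) = 2.9697, so r = 2.9697/13.8 = 0.2152.

0.215 per year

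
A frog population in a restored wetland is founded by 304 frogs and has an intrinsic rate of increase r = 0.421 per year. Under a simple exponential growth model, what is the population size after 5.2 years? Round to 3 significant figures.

N(t) = N₀·e^(rt) = 304 × e^(0.421×5.2) = 304 × e^2.189.
e^2.189 ≈ 8.9281, so N ≈ 304 × 8.9281 = 2714.13.

2710 frogs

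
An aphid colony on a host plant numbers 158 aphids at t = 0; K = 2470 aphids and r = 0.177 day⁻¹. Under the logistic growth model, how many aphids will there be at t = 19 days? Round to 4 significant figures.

A = (K − N₀)/N₀ = (2470 − 158)/158 = 14.633.
N(t) = K/(1 + A·e^(−rt)) = 2470/(1 + 14.633×e^(−0.177×19)).
e^(−3.363) = 0.034631; denominator = 1 + 14.633×0.034631 = 1.5068.
N = 2470/1.5068 = 1639.28.

1639 aphids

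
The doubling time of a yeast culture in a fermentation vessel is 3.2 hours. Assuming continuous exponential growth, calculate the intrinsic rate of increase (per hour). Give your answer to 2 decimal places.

r = ln(2)/t_d = 0.6931/3.2 = 0.21661.

0.22 per hour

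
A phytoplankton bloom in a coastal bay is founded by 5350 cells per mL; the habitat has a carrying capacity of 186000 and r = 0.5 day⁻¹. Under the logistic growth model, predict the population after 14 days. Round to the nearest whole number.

180444 cells per mL

A = (K − N₀)/N₀ = (186000 − 5350)/5350 = 33.766.
N(t) = K/(1 + A·e^(−rt)) = 186000/(1 + 33.766×e^(−0.5×14)).
e^(−7) = 0.00091188; denominator = 1 + 33.766×0.00091188 = 1.0308.
N = 186000/1.0308 = 180444.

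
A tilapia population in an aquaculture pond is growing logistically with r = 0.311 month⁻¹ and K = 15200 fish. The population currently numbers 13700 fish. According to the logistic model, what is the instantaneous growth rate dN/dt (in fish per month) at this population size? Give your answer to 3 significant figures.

420 fish per month

dN/dt = rN(1 − N/K) = 0.311 × 13700 × (1 − 13700/15200).
1 − 13700/15200 = 0.098684; dN/dt = 0.311 × 13700 × 0.098684 = 420.46.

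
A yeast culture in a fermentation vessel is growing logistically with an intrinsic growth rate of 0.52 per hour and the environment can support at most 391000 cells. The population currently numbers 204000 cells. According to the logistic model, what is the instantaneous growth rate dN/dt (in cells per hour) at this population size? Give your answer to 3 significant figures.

50700 cells per hour

dN/dt = rN(1 − N/K) = 0.52 × 204000 × (1 − 204000/391000).
1 − 204000/391000 = 0.47826; dN/dt = 0.52 × 204000 × 0.47826 = 50734.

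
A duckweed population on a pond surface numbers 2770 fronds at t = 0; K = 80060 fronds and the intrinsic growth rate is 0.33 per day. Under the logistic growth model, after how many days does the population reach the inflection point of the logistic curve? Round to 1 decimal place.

Logistic growth is fastest at N = K/2 = 40030.
A = (K − N₀)/N₀ = 27.903. Set K/(1 + A·e^(−rt)) = K/2 → A·e^(−rt) = 1.
e^(−0.33t) = 1/27.903 = 0.035839, so t = ln(27.903)/0.33 = 3.3287/0.33 = 10.087.

10.1 days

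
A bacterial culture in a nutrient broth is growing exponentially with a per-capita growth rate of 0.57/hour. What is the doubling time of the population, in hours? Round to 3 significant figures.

Doubling time t_d = ln(2)/r = 0.6931/0.57 = 1.216.

1.22 hours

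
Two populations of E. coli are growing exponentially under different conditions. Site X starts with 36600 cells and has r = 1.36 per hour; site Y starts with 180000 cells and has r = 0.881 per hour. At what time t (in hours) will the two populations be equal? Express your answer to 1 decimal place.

Set 36600·e^(1.36t) = 180000·e^(0.881t).
e^((1.36 − 0.881)t) = 180000/36600 → e^(0.479·t) = 4.918.
0.479·t = ln(4.918) = 1.5929, so t = 1.5929/0.479 = 3.3255.

3.3 hours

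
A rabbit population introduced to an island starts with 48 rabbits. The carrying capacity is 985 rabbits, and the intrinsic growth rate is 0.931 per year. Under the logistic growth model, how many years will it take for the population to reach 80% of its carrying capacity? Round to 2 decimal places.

A = (K − N₀)/N₀ = (985 − 48)/48 = 19.521.
Solve 985/(1 + 19.521·e^(−0.931t)) = 788: 1 + 19.521·e^(−0.931t) = 1.25, so e^(−0.931t) = 0.0128068.
−0.931·t = ln(0.0128068) = -4.3578, so t = 4.3578/0.931 = 4.6807.

4.68 years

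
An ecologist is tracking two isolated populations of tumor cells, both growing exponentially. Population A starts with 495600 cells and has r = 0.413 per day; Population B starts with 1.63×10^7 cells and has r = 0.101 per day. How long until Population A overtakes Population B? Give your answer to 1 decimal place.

Set 495600·e^(0.413t) = 1.63×10^7·e^(0.101t).
e^((0.413 − 0.101)t) = 1.63×10^7/495600 → e^(0.312·t) = 32.889.
0.312·t = ln(32.889) = 3.4932, so t = 3.4932/0.312 = 11.196.

11.2 days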